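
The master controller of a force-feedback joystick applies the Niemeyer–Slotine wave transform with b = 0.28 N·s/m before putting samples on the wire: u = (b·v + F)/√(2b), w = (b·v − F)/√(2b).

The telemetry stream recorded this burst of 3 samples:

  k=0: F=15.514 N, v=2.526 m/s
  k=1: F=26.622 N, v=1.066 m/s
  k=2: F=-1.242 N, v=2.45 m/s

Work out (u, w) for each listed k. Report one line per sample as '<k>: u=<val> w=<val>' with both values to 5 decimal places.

k=0: b·v=0.28×2.526=0.70728; √(2b)=0.74833; u=(0.70728+15.514)/0.74833=21.67660, w=(0.70728−15.514)/0.74833=-19.78631
k=1: b·v=0.28×1.066=0.29848; √(2b)=0.74833; u=(0.29848+26.622)/0.74833=35.97400, w=(0.29848−26.622)/0.74833=-35.17628
k=2: b·v=0.28×2.45=0.68600; √(2b)=0.74833; u=(0.68600+(-1.242))/0.74833=-0.74299, w=(0.68600−(-1.242))/0.74833=2.57640

0: u=21.67660 w=-19.78631
1: u=35.97400 w=-35.17628
2: u=-0.74299 w=2.57640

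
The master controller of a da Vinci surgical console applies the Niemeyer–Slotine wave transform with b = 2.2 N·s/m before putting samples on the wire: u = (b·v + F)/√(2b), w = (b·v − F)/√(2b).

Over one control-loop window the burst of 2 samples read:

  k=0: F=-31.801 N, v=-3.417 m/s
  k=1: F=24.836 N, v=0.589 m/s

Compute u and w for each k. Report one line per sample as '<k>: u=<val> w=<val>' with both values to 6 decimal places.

k=0: b·v=2.2×(-3.417)=-7.517400; √(2b)=2.097618; u=(-7.517400+(-31.801))/2.097618=-18.744312, w=(-7.517400−(-31.801))/2.097618=11.576752
k=1: b·v=2.2×0.589=1.295800; √(2b)=2.097618; u=(1.295800+24.836)/2.097618=12.457847, w=(1.295800−24.836)/2.097618=-11.222350

0: u=-18.744312 w=11.576752
1: u=12.457847 w=-11.222350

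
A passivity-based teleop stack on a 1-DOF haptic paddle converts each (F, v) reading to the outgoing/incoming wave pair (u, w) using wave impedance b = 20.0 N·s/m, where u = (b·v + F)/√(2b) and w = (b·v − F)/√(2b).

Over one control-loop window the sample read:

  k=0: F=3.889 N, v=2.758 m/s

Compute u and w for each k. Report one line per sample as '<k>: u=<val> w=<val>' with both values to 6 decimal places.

k=0: b·v=20.0×2.758=55.160000; √(2b)=6.324555; u=(55.160000+3.889)/6.324555=9.336467, w=(55.160000−3.889)/6.324555=8.106657

0: u=9.336467 w=8.106657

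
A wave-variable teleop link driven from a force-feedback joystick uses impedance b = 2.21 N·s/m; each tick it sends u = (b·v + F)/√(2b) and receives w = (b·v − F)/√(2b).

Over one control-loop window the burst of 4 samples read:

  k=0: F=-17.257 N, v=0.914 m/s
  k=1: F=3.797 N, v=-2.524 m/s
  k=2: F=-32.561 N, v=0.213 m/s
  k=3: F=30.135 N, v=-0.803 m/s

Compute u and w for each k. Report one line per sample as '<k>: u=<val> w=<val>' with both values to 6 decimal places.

k=0: b·v=2.21×0.914=2.019940; √(2b)=2.102380; u=(2.019940+(-17.257))/2.102380=-7.247530, w=(2.019940−(-17.257))/2.102380=9.169105
k=1: b·v=2.21×(-2.524)=-5.578040; √(2b)=2.102380; u=(-5.578040+3.797)/2.102380=-0.847154, w=(-5.578040−3.797)/2.102380=-4.459252
k=2: b·v=2.21×0.213=0.470730; √(2b)=2.102380; u=(0.470730+(-32.561))/2.102380=-15.263785, w=(0.470730−(-32.561))/2.102380=15.711592
k=3: b·v=2.21×(-0.803)=-1.774630; √(2b)=2.102380; u=(-1.774630+30.135)/2.102380=13.489652, w=(-1.774630−30.135)/2.102380=-15.177863

0: u=-7.247530 w=9.169105
1: u=-0.847154 w=-4.459252
2: u=-15.263785 w=15.711592
3: u=13.489652 w=-15.177863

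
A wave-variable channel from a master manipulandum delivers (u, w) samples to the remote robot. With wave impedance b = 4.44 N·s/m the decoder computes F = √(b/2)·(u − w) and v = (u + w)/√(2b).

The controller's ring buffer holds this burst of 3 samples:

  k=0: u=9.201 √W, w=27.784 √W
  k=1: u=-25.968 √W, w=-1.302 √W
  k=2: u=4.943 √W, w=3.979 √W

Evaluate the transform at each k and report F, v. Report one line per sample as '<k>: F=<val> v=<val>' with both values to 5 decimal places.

0: F=-27.68805 v=12.41135
1: F=-36.75151 v=-9.15121
2: F=1.43633 v=2.99403

k=0: u−w=-18.58300, u+w=36.98500; √(b/2)=1.48997, √(2b)=2.97993; F=1.48997×(-18.583)=-27.68805, v=36.98500/2.97993=12.41135
k=1: u−w=-24.66600, u+w=-27.27000; √(b/2)=1.48997, √(2b)=2.97993; F=1.48997×(-24.666)=-36.75151, v=-27.27000/2.97993=-9.15121
k=2: u−w=0.96400, u+w=8.92200; √(b/2)=1.48997, √(2b)=2.97993; F=1.48997×0.964=1.43633, v=8.92200/2.97993=2.99403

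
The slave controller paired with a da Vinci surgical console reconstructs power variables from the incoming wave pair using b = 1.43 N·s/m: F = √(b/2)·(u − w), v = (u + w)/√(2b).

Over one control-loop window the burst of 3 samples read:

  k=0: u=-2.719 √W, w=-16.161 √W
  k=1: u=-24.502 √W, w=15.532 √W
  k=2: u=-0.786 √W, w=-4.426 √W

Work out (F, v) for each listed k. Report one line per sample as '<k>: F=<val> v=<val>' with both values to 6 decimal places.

k=0: u−w=13.442000, u+w=-18.880000; √(b/2)=0.845577, √(2b)=1.691153; F=0.845577×13.442=11.366242, v=-18.880000/1.691153=-11.163978
k=1: u−w=-40.034000, u+w=-8.970000; √(b/2)=0.845577, √(2b)=1.691153; F=0.845577×(-40.034)=-33.851819, v=-8.970000/1.691153=-5.304072
k=2: u−w=3.640000, u+w=-5.212000; √(b/2)=0.845577, √(2b)=1.691153; F=0.845577×3.64=3.077899, v=-5.212000/1.691153=-3.081920

0: F=11.366242 v=-11.163978
1: F=-33.851819 v=-5.304072
2: F=3.077899 v=-3.081920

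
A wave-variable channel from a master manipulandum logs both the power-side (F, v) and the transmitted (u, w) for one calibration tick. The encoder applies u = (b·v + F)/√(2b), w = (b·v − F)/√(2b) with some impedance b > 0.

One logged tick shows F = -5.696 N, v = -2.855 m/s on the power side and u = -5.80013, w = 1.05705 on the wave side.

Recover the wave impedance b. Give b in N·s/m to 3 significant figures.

u + w = -4.74308;  u + w = √(2b)·v, so √(2b) = -4.74308/(-2.855) = 1.66132.
b = (√(2b))²/2 = 2.76000/2 = 1.38000.
(Check via u − w = 2F/√(2b): u − w = -6.85718, 2F/√(2b) = -6.85718.)

b = 1.38 N·s/m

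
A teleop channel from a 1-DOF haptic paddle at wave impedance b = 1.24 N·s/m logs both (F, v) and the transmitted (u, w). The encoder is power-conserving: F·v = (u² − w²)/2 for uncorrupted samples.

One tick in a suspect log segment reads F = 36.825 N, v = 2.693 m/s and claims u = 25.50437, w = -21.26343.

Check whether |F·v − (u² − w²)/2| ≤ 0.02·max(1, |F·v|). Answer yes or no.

yes

F·v = 36.825×2.693 = 99.1697 W.
(u² − w²)/2 = (650.4729 − 452.1335)/2 = 99.1697 W.
|Δ| = 0.0000;  2% of max(1, |F·v|) = 1.9834.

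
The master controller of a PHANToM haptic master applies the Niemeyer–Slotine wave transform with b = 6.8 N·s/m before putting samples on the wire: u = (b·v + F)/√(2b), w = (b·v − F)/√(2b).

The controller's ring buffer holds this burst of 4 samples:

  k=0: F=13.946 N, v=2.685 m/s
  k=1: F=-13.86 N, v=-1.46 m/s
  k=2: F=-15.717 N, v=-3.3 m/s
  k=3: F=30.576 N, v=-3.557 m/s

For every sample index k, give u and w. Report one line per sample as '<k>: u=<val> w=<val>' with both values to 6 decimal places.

0: u=8.732536 w=1.169255
1: u=-6.450427 w=1.066213
2: u=-10.346769 w=-1.823029
3: u=1.732298 w=-14.849866

k=0: b·v=6.8×2.685=18.258000; √(2b)=3.687818; u=(18.258000+13.946)/3.687818=8.732536, w=(18.258000−13.946)/3.687818=1.169255
k=1: b·v=6.8×(-1.46)=-9.928000; √(2b)=3.687818; u=(-9.928000+(-13.86))/3.687818=-6.450427, w=(-9.928000−(-13.86))/3.687818=1.066213
k=2: b·v=6.8×(-3.3)=-22.440000; √(2b)=3.687818; u=(-22.440000+(-15.717))/3.687818=-10.346769, w=(-22.440000−(-15.717))/3.687818=-1.823029
k=3: b·v=6.8×(-3.557)=-24.187600; √(2b)=3.687818; u=(-24.187600+30.576)/3.687818=1.732298, w=(-24.187600−30.576)/3.687818=-14.849866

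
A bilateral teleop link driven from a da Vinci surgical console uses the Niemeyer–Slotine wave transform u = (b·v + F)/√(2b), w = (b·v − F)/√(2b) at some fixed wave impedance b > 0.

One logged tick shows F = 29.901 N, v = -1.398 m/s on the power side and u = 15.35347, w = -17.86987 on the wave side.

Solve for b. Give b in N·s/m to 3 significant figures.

u + w = -2.51640;  u + w = √(2b)·v, so √(2b) = -2.51640/(-1.398) = 1.80000.
b = (√(2b))²/2 = 3.24000/2 = 1.62000.
(Check via u − w = 2F/√(2b): u − w = 33.22334, 2F/√(2b) = 33.22333.)

b = 1.62 N·s/m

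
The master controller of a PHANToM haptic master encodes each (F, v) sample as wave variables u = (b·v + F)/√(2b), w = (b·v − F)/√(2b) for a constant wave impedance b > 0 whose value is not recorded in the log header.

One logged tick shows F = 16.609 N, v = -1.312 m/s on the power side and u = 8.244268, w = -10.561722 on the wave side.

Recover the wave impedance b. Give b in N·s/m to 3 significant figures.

u + w = -2.317454;  u + w = √(2b)·v, so √(2b) = -2.317454/(-1.312) = 1.766352.
b = (√(2b))²/2 = 3.120000/2 = 1.560000.
(Check via u − w = 2F/√(2b): u − w = 18.805990, 2F/√(2b) = 18.805990.)

b = 1.56 N·s/m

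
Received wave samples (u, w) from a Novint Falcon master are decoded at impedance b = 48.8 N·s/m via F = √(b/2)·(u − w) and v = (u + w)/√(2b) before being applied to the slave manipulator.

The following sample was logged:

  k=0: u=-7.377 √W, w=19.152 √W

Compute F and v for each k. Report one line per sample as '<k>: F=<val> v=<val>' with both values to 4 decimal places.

k=0: u−w=-26.5290, u+w=11.7750; √(b/2)=4.9396, √(2b)=9.8793; F=4.9396×(-26.529)=-131.0436, v=11.7750/9.8793=1.1919

0: F=-131.0436 v=1.1919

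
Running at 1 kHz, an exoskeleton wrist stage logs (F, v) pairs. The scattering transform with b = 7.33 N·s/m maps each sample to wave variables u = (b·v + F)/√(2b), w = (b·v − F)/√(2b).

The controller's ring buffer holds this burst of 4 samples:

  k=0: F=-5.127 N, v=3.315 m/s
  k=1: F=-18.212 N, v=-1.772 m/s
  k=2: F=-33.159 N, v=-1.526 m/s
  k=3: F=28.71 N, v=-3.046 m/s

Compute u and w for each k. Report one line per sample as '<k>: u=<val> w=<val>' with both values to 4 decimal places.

0: u=5.0073 w=7.6853
1: u=-8.1489 w=1.3642
2: u=-11.5817 w=5.7389
3: u=1.6670 w=-13.3297

k=0: b·v=7.33×3.315=24.2990; √(2b)=3.8288; u=(24.2990+(-5.127))/3.8288=5.0073, w=(24.2990−(-5.127))/3.8288=7.6853
k=1: b·v=7.33×(-1.772)=-12.9888; √(2b)=3.8288; u=(-12.9888+(-18.212))/3.8288=-8.1489, w=(-12.9888−(-18.212))/3.8288=1.3642
k=2: b·v=7.33×(-1.526)=-11.1856; √(2b)=3.8288; u=(-11.1856+(-33.159))/3.8288=-11.5817, w=(-11.1856−(-33.159))/3.8288=5.7389
k=3: b·v=7.33×(-3.046)=-22.3272; √(2b)=3.8288; u=(-22.3272+28.71)/3.8288=1.6670, w=(-22.3272−28.71)/3.8288=-13.3297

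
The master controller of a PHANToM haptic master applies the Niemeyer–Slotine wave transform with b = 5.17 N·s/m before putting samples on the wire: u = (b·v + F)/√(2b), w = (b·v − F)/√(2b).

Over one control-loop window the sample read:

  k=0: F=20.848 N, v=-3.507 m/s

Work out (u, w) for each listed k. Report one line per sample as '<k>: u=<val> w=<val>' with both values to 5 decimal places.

k=0: b·v=5.17×(-3.507)=-18.13119; √(2b)=3.21559; u=(-18.13119+20.848)/3.21559=0.84489, w=(-18.13119−20.848)/3.21559=-12.12195

0: u=0.84489 w=-12.12195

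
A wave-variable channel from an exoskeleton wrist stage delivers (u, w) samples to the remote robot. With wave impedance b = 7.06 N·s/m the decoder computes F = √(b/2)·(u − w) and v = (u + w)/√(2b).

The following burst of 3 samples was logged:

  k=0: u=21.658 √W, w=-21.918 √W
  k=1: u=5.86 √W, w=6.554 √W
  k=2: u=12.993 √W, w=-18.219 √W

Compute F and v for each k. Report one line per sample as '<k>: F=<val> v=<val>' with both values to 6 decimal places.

k=0: u−w=43.576000, u+w=-0.260000; √(b/2)=1.878829, √(2b)=3.757659; F=1.878829×43.576=81.871871, v=-0.260000/3.757659=-0.069192
k=1: u−w=-0.694000, u+w=12.414000; √(b/2)=1.878829, √(2b)=3.757659; F=1.878829×(-0.694)=-1.303908, v=12.414000/3.757659=3.303653
k=2: u−w=31.212000, u+w=-5.226000; √(b/2)=1.878829, √(2b)=3.757659; F=1.878829×31.212=58.642024, v=-5.226000/3.757659=-1.390760

0: F=81.871871 v=-0.069192
1: F=-1.303908 v=3.303653
2: F=58.642024 v=-1.390760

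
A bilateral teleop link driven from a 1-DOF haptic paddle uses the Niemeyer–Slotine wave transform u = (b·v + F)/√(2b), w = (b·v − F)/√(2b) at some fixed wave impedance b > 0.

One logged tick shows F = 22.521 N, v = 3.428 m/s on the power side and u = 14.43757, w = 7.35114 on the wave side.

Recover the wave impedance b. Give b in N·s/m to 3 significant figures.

b = 20.2 N·s/m

u + w = 21.78871;  u + w = √(2b)·v, so √(2b) = 21.78871/3.428 = 6.35610.
b = (√(2b))²/2 = 40.40000/2 = 20.20000.
(Check via u − w = 2F/√(2b): u − w = 7.08643, 2F/√(2b) = 7.08642.)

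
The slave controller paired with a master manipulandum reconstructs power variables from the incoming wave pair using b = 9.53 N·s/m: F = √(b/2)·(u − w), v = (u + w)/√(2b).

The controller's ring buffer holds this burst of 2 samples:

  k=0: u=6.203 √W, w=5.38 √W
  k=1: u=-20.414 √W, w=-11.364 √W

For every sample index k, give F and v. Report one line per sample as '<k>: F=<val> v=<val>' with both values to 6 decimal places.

0: F=1.796517 v=2.653137
1: F=-19.755136 v=-7.278889

k=0: u−w=0.823000, u+w=11.583000; √(b/2)=2.182888, √(2b)=4.365776; F=2.182888×0.823=1.796517, v=11.583000/4.365776=2.653137
k=1: u−w=-9.050000, u+w=-31.778000; √(b/2)=2.182888, √(2b)=4.365776; F=2.182888×(-9.05)=-19.755136, v=-31.778000/4.365776=-7.278889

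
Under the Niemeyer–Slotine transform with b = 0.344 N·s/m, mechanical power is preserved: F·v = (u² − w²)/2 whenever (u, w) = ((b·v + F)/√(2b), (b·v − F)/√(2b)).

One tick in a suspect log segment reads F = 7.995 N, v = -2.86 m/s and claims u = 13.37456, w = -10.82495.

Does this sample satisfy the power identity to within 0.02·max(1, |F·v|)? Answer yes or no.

F·v = 7.995×(-2.86) = -22.86570 W.
(u² − w²)/2 = (178.87886 − 117.17954)/2 = 30.84966 W.
|Δ| = 53.71536;  2% of max(1, |F·v|) = 0.45731.

no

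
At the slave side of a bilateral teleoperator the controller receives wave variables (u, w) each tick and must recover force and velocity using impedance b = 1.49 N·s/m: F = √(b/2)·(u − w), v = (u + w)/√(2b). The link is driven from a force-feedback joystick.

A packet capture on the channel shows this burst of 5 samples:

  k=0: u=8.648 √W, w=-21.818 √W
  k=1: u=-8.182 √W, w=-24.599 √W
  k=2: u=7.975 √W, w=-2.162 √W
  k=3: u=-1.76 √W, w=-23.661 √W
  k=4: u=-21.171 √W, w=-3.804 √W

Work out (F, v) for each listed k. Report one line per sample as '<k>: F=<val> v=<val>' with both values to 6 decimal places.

k=0: u−w=30.466000, u+w=-13.170000; √(b/2)=0.863134, √(2b)=1.726268; F=0.863134×30.466=26.296235, v=-13.170000/1.726268=-7.629176
k=1: u−w=16.417000, u+w=-32.781000; √(b/2)=0.863134, √(2b)=1.726268; F=0.863134×16.417=14.170068, v=-32.781000/1.726268=-18.989523
k=2: u−w=10.137000, u+w=5.813000; √(b/2)=0.863134, √(2b)=1.726268; F=0.863134×10.137=8.749588, v=5.813000/1.726268=3.367380
k=3: u−w=21.901000, u+w=-25.421000; √(b/2)=0.863134, √(2b)=1.726268; F=0.863134×21.901=18.903494, v=-25.421000/1.726268=-14.725990
k=4: u−w=-17.367000, u+w=-24.975000; √(b/2)=0.863134, √(2b)=1.726268; F=0.863134×(-17.367)=-14.990045, v=-24.975000/1.726268=-14.467629

0: F=26.296235 v=-7.629176
1: F=14.170068 v=-18.989523
2: F=8.749588 v=3.367380
3: F=18.903494 v=-14.725990
4: F=-14.990045 v=-14.467629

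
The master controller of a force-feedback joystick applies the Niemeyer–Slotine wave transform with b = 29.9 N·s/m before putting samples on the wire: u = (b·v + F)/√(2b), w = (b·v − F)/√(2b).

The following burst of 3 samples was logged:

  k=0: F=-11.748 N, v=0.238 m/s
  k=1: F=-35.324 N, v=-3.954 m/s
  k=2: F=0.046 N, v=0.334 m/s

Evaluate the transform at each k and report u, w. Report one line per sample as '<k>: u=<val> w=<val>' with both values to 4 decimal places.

0: u=-0.5990 w=2.4394
1: u=-19.8562 w=-10.7203
2: u=1.2974 w=1.2855

k=0: b·v=29.9×0.238=7.1162; √(2b)=7.7330; u=(7.1162+(-11.748))/7.7330=-0.5990, w=(7.1162−(-11.748))/7.7330=2.4394
k=1: b·v=29.9×(-3.954)=-118.2246; √(2b)=7.7330; u=(-118.2246+(-35.324))/7.7330=-19.8562, w=(-118.2246−(-35.324))/7.7330=-10.7203
k=2: b·v=29.9×0.334=9.9866; √(2b)=7.7330; u=(9.9866+0.046)/7.7330=1.2974, w=(9.9866−0.046)/7.7330=1.2855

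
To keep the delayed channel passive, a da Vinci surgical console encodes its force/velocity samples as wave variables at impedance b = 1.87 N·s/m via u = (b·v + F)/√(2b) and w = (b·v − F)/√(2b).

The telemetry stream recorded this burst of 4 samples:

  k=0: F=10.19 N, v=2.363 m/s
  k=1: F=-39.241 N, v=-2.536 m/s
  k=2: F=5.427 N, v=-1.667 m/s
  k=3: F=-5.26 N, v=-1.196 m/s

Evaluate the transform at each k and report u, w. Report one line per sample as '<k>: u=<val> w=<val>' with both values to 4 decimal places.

0: u=7.5540 w=-2.9842
1: u=-22.7432 w=17.8388
2: u=1.1943 w=-4.4181
3: u=-3.8764 w=1.5634

k=0: b·v=1.87×2.363=4.4188; √(2b)=1.9339; u=(4.4188+10.19)/1.9339=7.5540, w=(4.4188−10.19)/1.9339=-2.9842
k=1: b·v=1.87×(-2.536)=-4.7423; √(2b)=1.9339; u=(-4.7423+(-39.241))/1.9339=-22.7432, w=(-4.7423−(-39.241))/1.9339=17.8388
k=2: b·v=1.87×(-1.667)=-3.1173; √(2b)=1.9339; u=(-3.1173+5.427)/1.9339=1.1943, w=(-3.1173−5.427)/1.9339=-4.4181
k=3: b·v=1.87×(-1.196)=-2.2365; √(2b)=1.9339; u=(-2.2365+(-5.26))/1.9339=-3.8764, w=(-2.2365−(-5.26))/1.9339=1.5634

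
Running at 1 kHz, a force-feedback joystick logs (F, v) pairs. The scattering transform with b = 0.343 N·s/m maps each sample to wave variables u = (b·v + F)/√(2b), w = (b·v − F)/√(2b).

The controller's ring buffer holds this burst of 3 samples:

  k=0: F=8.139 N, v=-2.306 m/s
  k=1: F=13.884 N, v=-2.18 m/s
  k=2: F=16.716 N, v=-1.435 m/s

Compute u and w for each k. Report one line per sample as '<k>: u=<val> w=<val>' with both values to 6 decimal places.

k=0: b·v=0.343×(-2.306)=-0.790958; √(2b)=0.828251; u=(-0.790958+8.139)/0.828251=8.871756, w=(-0.790958−8.139)/0.828251=-10.781703
k=1: b·v=0.343×(-2.18)=-0.747740; √(2b)=0.828251; u=(-0.747740+13.884)/0.828251=15.860237, w=(-0.747740−13.884)/0.828251=-17.665825
k=2: b·v=0.343×(-1.435)=-0.492205; √(2b)=0.828251; u=(-0.492205+16.716)/0.828251=19.588013, w=(-0.492205−16.716)/0.828251=-20.776554

0: u=8.871756 w=-10.781703
1: u=15.860237 w=-17.665825
2: u=19.588013 w=-20.776554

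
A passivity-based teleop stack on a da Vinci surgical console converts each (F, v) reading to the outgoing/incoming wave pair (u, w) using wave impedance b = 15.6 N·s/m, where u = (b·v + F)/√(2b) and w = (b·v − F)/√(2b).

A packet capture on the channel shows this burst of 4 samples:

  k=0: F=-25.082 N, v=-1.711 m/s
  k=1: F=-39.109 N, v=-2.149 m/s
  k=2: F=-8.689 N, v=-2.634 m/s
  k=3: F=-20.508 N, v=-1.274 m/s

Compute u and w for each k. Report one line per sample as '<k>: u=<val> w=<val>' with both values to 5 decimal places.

k=0: b·v=15.6×(-1.711)=-26.69160; √(2b)=5.58570; u=(-26.69160+(-25.082))/5.58570=-9.26896, w=(-26.69160−(-25.082))/5.58570=-0.28816
k=1: b·v=15.6×(-2.149)=-33.52440; √(2b)=5.58570; u=(-33.52440+(-39.109))/5.58570=-13.00346, w=(-33.52440−(-39.109))/5.58570=0.99980
k=2: b·v=15.6×(-2.634)=-41.09040; √(2b)=5.58570; u=(-41.09040+(-8.689))/5.58570=-8.91194, w=(-41.09040−(-8.689))/5.58570=-5.80078
k=3: b·v=15.6×(-1.274)=-19.87440; √(2b)=5.58570; u=(-19.87440+(-20.508))/5.58570=-7.22961, w=(-19.87440−(-20.508))/5.58570=0.11343

0: u=-9.26896 w=-0.28816
1: u=-13.00346 w=0.99980
2: u=-8.91194 w=-5.80078
3: u=-7.22961 w=0.11343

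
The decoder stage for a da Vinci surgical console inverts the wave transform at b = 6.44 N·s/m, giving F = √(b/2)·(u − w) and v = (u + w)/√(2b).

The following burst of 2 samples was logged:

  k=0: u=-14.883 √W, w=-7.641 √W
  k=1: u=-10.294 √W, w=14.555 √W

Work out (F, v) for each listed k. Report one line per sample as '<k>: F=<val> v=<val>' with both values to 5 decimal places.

0: F=-12.99530 v=-6.27607
1: F=-44.58994 v=1.18728

k=0: u−w=-7.24200, u+w=-22.52400; √(b/2)=1.79444, √(2b)=3.58887; F=1.79444×(-7.242)=-12.99530, v=-22.52400/3.58887=-6.27607
k=1: u−w=-24.84900, u+w=4.26100; √(b/2)=1.79444, √(2b)=3.58887; F=1.79444×(-24.849)=-44.58994, v=4.26100/3.58887=1.18728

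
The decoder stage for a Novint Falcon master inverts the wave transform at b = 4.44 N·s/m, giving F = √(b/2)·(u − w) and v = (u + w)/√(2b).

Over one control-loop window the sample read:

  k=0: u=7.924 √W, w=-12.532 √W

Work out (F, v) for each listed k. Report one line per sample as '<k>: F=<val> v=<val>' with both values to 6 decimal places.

k=0: u−w=20.456000, u+w=-4.608000; √(b/2)=1.489966, √(2b)=2.979933; F=1.489966×20.456=30.478754, v=-4.608000/2.979933=-1.546344

0: F=30.478754 v=-1.546344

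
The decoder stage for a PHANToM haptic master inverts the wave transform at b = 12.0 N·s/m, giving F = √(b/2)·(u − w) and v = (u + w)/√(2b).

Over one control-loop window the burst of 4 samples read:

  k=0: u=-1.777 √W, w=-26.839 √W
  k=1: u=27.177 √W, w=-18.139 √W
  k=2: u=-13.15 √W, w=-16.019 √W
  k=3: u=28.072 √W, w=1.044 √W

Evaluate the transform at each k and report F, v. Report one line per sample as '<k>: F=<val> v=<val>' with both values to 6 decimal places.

0: F=61.389112 v=-5.841217
1: F=111.001077 v=1.844874
2: F=7.027586 v=-5.954097
3: F=66.204809 v=5.943279

k=0: u−w=25.062000, u+w=-28.616000; √(b/2)=2.449490, √(2b)=4.898979; F=2.449490×25.062=61.389112, v=-28.616000/4.898979=-5.841217
k=1: u−w=45.316000, u+w=9.038000; √(b/2)=2.449490, √(2b)=4.898979; F=2.449490×45.316=111.001077, v=9.038000/4.898979=1.844874
k=2: u−w=2.869000, u+w=-29.169000; √(b/2)=2.449490, √(2b)=4.898979; F=2.449490×2.869=7.027586, v=-29.169000/4.898979=-5.954097
k=3: u−w=27.028000, u+w=29.116000; √(b/2)=2.449490, √(2b)=4.898979; F=2.449490×27.028=66.204809, v=29.116000/4.898979=5.943279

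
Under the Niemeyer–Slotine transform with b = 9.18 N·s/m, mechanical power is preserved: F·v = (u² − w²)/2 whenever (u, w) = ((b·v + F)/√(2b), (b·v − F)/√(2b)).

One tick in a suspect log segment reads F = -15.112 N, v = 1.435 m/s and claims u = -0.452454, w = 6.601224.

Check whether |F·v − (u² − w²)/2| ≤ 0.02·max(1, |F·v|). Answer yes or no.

F·v = (-15.112)×1.435 = -21.685720 W.
(u² − w²)/2 = (0.204715 − 43.576158)/2 = -21.685722 W.
|Δ| = 0.000002;  2% of max(1, |F·v|) = 0.433714.

yes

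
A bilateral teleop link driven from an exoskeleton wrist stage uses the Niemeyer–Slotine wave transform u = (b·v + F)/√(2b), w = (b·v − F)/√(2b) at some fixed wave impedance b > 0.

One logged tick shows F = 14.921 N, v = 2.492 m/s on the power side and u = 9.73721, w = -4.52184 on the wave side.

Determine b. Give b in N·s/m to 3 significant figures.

u + w = 5.21537;  u + w = √(2b)·v, so √(2b) = 5.21537/2.492 = 2.09285.
b = (√(2b))²/2 = 4.38000/2 = 2.19000.
(Check via u − w = 2F/√(2b): u − w = 14.25905, 2F/√(2b) = 14.25906.)

b = 2.19 N·s/m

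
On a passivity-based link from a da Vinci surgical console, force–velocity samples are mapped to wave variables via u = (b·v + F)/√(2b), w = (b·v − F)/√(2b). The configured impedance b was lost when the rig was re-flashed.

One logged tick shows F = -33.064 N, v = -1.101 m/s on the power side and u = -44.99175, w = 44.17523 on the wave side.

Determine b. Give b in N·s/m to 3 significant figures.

b = 0.275 N·s/m

u + w = -0.81652;  u + w = √(2b)·v, so √(2b) = -0.81652/(-1.101) = 0.74162.
b = (√(2b))²/2 = 0.55000/2 = 0.27500.
(Check via u − w = 2F/√(2b): u − w = -89.16698, 2F/√(2b) = -89.16735.)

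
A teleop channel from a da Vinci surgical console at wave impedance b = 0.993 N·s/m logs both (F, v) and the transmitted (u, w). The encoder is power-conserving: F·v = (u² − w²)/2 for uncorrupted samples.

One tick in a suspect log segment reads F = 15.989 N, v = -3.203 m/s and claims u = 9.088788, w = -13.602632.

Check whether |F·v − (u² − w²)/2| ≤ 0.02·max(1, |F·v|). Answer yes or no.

yes

F·v = 15.989×(-3.203) = -51.212767 W.
(u² − w²)/2 = (82.606067 − 185.031597)/2 = -51.212765 W.
|Δ| = 0.000002;  2% of max(1, |F·v|) = 1.024255.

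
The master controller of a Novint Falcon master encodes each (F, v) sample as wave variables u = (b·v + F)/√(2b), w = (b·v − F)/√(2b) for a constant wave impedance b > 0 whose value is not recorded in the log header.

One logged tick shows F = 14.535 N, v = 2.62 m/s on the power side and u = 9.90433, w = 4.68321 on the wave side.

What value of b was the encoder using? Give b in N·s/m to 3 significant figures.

b = 15.5 N·s/m

u + w = 14.58754;  u + w = √(2b)·v, so √(2b) = 14.58754/2.62 = 5.56776.
b = (√(2b))²/2 = 30.99999/2 = 15.49999.
(Check via u − w = 2F/√(2b): u − w = 5.22112, 2F/√(2b) = 5.22113.)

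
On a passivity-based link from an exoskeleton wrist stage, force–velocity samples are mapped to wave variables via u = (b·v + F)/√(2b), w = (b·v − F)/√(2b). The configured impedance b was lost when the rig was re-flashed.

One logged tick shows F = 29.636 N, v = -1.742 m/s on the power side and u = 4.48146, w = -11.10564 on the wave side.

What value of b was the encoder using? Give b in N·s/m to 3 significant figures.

u + w = -6.62418;  u + w = √(2b)·v, so √(2b) = -6.62418/(-1.742) = 3.80263.
b = (√(2b))²/2 = 14.45999/2 = 7.22999.
(Check via u − w = 2F/√(2b): u − w = 15.58710, 2F/√(2b) = 15.58711.)

b = 7.23 N·s/m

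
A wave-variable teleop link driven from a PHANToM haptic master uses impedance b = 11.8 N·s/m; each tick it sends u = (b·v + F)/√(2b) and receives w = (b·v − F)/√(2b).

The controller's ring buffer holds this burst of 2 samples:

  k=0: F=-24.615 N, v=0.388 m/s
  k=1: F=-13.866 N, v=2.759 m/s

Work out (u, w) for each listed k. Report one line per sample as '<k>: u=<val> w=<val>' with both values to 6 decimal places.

0: u=-4.124469 w=6.009366
1: u=3.847317 w=9.555859

k=0: b·v=11.8×0.388=4.578400; √(2b)=4.857983; u=(4.578400+(-24.615))/4.857983=-4.124469, w=(4.578400−(-24.615))/4.857983=6.009366
k=1: b·v=11.8×2.759=32.556200; √(2b)=4.857983; u=(32.556200+(-13.866))/4.857983=3.847317, w=(32.556200−(-13.866))/4.857983=9.555859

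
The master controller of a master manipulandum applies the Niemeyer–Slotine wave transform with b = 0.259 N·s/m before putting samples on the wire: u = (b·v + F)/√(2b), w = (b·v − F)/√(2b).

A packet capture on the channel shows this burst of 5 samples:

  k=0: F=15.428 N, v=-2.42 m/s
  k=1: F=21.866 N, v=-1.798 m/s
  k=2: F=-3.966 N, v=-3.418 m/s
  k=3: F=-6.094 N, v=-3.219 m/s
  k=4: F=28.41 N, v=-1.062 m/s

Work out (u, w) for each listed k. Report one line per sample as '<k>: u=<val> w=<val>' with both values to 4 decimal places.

0: u=20.5652 w=-22.3069
1: u=29.7341 w=-31.0282
2: u=-6.7405 w=4.2805
3: u=-9.6255 w=7.3088
4: u=39.0914 w=-39.8557

k=0: b·v=0.259×(-2.42)=-0.6268; √(2b)=0.7197; u=(-0.6268+15.428)/0.7197=20.5652, w=(-0.6268−15.428)/0.7197=-22.3069
k=1: b·v=0.259×(-1.798)=-0.4657; √(2b)=0.7197; u=(-0.4657+21.866)/0.7197=29.7341, w=(-0.4657−21.866)/0.7197=-31.0282
k=2: b·v=0.259×(-3.418)=-0.8853; √(2b)=0.7197; u=(-0.8853+(-3.966))/0.7197=-6.7405, w=(-0.8853−(-3.966))/0.7197=4.2805
k=3: b·v=0.259×(-3.219)=-0.8337; √(2b)=0.7197; u=(-0.8337+(-6.094))/0.7197=-9.6255, w=(-0.8337−(-6.094))/0.7197=7.3088
k=4: b·v=0.259×(-1.062)=-0.2751; √(2b)=0.7197; u=(-0.2751+28.41)/0.7197=39.0914, w=(-0.2751−28.41)/0.7197=-39.8557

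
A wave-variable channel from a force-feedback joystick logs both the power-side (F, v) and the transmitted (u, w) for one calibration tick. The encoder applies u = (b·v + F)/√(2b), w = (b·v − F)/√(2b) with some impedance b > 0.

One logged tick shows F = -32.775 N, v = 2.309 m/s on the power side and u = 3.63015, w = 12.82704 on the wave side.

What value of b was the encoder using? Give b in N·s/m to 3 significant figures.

u + w = 16.4572;  u + w = √(2b)·v, so √(2b) = 16.4572/2.309 = 7.1274.
b = (√(2b))²/2 = 50.8000/2 = 25.4000.
(Check via u − w = 2F/√(2b): u − w = -9.1969, 2F/√(2b) = -9.1969.)

b = 25.4 N·s/m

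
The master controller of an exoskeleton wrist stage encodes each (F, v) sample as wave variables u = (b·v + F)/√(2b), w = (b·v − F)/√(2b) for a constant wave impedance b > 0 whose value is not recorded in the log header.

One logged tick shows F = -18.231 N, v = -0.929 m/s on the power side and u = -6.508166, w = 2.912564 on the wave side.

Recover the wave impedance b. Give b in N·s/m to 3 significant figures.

u + w = -3.595602;  u + w = √(2b)·v, so √(2b) = -3.595602/(-0.929) = 3.870400.
b = (√(2b))²/2 = 14.979999/2 = 7.490000.
(Check via u − w = 2F/√(2b): u − w = -9.420730, 2F/√(2b) = -9.420731.)

b = 7.49 N·s/m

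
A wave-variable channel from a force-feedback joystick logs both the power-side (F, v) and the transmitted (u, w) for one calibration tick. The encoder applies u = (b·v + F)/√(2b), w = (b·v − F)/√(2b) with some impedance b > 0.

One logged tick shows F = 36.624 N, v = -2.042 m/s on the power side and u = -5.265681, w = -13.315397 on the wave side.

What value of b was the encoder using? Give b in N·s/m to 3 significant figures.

b = 41.4 N·s/m

u + w = -18.581078;  u + w = √(2b)·v, so √(2b) = -18.581078/(-2.042) = 9.099451.
b = (√(2b))²/2 = 82.800000/2 = 41.400000.
(Check via u − w = 2F/√(2b): u − w = 8.049716, 2F/√(2b) = 8.049717.)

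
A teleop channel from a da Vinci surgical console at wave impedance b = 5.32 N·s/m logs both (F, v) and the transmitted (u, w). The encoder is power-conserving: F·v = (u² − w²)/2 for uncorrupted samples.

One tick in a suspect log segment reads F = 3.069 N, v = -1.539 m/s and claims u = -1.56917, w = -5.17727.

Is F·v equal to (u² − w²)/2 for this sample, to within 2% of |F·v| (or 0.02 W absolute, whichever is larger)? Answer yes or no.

no

F·v = 3.069×(-1.539) = -4.72319 W.
(u² − w²)/2 = (2.46229 − 26.80412)/2 = -12.17092 W.
|Δ| = 7.44772;  2% of max(1, |F·v|) = 0.09446.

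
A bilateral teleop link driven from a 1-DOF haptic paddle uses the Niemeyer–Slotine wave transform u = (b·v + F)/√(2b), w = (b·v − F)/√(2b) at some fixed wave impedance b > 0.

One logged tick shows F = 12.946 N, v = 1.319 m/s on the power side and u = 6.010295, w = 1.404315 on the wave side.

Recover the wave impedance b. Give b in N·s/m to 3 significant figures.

b = 15.8 N·s/m

u + w = 7.414610;  u + w = √(2b)·v, so √(2b) = 7.414610/1.319 = 5.621387.
b = (√(2b))²/2 = 31.599996/2 = 15.799998.
(Check via u − w = 2F/√(2b): u − w = 4.605980, 2F/√(2b) = 4.605980.)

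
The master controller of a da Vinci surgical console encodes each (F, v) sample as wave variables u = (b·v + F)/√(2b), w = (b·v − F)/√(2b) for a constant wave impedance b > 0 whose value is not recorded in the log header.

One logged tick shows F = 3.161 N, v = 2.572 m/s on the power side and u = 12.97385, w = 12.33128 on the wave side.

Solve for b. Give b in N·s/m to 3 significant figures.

b = 48.4 N·s/m

u + w = 25.30513;  u + w = √(2b)·v, so √(2b) = 25.30513/2.572 = 9.83870.
b = (√(2b))²/2 = 96.79997/2 = 48.39998.
(Check via u − w = 2F/√(2b): u − w = 0.64257, 2F/√(2b) = 0.64256.)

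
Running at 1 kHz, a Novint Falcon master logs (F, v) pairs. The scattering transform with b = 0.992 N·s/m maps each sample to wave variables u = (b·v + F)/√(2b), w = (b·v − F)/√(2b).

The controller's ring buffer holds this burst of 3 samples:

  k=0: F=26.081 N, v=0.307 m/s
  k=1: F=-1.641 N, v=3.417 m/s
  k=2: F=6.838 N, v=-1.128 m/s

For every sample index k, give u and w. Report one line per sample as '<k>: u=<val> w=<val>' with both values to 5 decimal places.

0: u=18.73248 w=-18.30005
1: u=1.24147 w=3.57153
2: u=4.06023 w=-5.64907

k=0: b·v=0.992×0.307=0.30454; √(2b)=1.40855; u=(0.30454+26.081)/1.40855=18.73248, w=(0.30454−26.081)/1.40855=-18.30005
k=1: b·v=0.992×3.417=3.38966; √(2b)=1.40855; u=(3.38966+(-1.641))/1.40855=1.24147, w=(3.38966−(-1.641))/1.40855=3.57153
k=2: b·v=0.992×(-1.128)=-1.11898; √(2b)=1.40855; u=(-1.11898+6.838)/1.40855=4.06023, w=(-1.11898−6.838)/1.40855=-5.64907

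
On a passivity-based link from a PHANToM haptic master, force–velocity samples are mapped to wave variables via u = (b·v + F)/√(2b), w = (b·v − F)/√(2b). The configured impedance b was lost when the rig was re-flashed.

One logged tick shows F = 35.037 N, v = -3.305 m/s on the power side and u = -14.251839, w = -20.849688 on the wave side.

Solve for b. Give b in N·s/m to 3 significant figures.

b = 56.4 N·s/m

u + w = -35.101527;  u + w = √(2b)·v, so √(2b) = -35.101527/(-3.305) = 10.620734.
b = (√(2b))²/2 = 112.799998/2 = 56.399999.
(Check via u − w = 2F/√(2b): u − w = 6.597849, 2F/√(2b) = 6.597849.)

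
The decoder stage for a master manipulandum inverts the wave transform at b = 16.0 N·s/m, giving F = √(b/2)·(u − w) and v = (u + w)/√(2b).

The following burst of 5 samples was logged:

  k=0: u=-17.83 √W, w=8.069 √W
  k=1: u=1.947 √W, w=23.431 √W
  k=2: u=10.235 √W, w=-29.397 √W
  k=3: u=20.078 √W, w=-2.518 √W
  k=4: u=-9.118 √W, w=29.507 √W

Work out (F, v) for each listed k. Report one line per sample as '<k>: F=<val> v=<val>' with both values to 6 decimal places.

k=0: u−w=-25.899000, u+w=-9.761000; √(b/2)=2.828427, √(2b)=5.656854; F=2.828427×(-25.899)=-73.253434, v=-9.761000/5.656854=-1.725517
k=1: u−w=-21.484000, u+w=25.378000; √(b/2)=2.828427, √(2b)=5.656854; F=2.828427×(-21.484)=-60.765928, v=25.378000/5.656854=4.486239
k=2: u−w=39.632000, u+w=-19.162000; √(b/2)=2.828427, √(2b)=5.656854; F=2.828427×39.632=112.096224, v=-19.162000/5.656854=-3.387395
k=3: u−w=22.596000, u+w=17.560000; √(b/2)=2.828427, √(2b)=5.656854; F=2.828427×22.596=63.911139, v=17.560000/5.656854=3.104199
k=4: u−w=-38.625000, u+w=20.389000; √(b/2)=2.828427, √(2b)=5.656854; F=2.828427×(-38.625)=-109.247998, v=20.389000/5.656854=3.604300

0: F=-73.253434 v=-1.725517
1: F=-60.765928 v=4.486239
2: F=112.096224 v=-3.387395
3: F=63.911139 v=3.104199
4: F=-109.247998 v=3.604300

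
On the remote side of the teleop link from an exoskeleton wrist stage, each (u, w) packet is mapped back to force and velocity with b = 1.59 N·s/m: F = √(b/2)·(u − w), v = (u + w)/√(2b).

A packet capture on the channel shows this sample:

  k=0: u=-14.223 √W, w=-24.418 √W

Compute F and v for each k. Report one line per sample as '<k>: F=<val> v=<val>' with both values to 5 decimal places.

k=0: u−w=10.19500, u+w=-38.64100; √(b/2)=0.89163, √(2b)=1.78326; F=0.89163×10.195=9.09014, v=-38.64100/1.78326=-21.66880

0: F=9.09014 v=-21.66880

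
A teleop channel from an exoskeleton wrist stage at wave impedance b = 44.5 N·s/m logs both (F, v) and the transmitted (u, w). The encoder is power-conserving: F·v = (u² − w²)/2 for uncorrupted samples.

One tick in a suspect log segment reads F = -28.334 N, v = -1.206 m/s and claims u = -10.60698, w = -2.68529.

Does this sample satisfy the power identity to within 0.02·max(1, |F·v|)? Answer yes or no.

F·v = (-28.334)×(-1.206) = 34.1708 W.
(u² − w²)/2 = (112.5080 − 7.2108)/2 = 52.6486 W.
|Δ| = 18.4778;  2% of max(1, |F·v|) = 0.6834.

no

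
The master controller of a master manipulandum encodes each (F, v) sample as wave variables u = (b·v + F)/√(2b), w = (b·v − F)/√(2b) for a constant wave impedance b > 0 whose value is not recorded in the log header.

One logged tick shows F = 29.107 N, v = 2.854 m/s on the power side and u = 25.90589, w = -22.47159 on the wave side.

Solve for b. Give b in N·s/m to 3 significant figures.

b = 0.724 N·s/m

u + w = 3.4343;  u + w = √(2b)·v, so √(2b) = 3.4343/2.854 = 1.2033.
b = (√(2b))²/2 = 1.4480/2 = 0.7240.
(Check via u − w = 2F/√(2b): u − w = 48.3775, 2F/√(2b) = 48.3775.)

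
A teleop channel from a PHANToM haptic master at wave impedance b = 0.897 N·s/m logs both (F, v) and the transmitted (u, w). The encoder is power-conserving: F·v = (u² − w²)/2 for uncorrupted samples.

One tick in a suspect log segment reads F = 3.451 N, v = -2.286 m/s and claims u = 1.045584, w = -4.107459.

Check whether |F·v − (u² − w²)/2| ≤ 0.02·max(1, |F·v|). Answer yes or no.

F·v = 3.451×(-2.286) = -7.888986 W.
(u² − w²)/2 = (1.093246 − 16.871219)/2 = -7.888987 W.
|Δ| = 0.000001;  2% of max(1, |F·v|) = 0.157780.

yes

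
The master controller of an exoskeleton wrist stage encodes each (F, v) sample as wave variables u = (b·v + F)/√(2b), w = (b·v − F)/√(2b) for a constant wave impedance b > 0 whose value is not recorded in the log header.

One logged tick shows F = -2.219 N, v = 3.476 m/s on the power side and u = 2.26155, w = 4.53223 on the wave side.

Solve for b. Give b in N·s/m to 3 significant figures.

b = 1.91 N·s/m

u + w = 6.79378;  u + w = √(2b)·v, so √(2b) = 6.79378/3.476 = 1.95448.
b = (√(2b))²/2 = 3.82000/2 = 1.91000.
(Check via u − w = 2F/√(2b): u − w = -2.27068, 2F/√(2b) = -2.27068.)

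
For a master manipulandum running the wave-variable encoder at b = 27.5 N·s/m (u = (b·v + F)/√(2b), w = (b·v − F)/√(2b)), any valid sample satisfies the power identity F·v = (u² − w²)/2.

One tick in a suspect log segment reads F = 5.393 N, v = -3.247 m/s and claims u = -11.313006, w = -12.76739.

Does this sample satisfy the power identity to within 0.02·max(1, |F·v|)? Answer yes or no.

F·v = 5.393×(-3.247) = -17.511071 W.
(u² − w²)/2 = (127.984105 − 163.006247)/2 = -17.511071 W.
|Δ| = 0.000000;  2% of max(1, |F·v|) = 0.350221.

yes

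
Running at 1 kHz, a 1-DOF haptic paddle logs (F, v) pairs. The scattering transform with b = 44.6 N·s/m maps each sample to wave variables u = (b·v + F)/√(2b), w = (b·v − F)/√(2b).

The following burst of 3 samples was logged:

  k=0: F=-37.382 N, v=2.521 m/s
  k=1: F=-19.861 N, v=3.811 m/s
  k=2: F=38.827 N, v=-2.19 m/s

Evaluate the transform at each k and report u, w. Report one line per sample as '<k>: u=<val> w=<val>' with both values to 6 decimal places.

0: u=7.946848 w=15.862926
1: u=15.893738 w=20.099538
2: u=-6.230773 w=-14.452847

k=0: b·v=44.6×2.521=112.436600; √(2b)=9.444575; u=(112.436600+(-37.382))/9.444575=7.946848, w=(112.436600−(-37.382))/9.444575=15.862926
k=1: b·v=44.6×3.811=169.970600; √(2b)=9.444575; u=(169.970600+(-19.861))/9.444575=15.893738, w=(169.970600−(-19.861))/9.444575=20.099538
k=2: b·v=44.6×(-2.19)=-97.674000; √(2b)=9.444575; u=(-97.674000+38.827)/9.444575=-6.230773, w=(-97.674000−38.827)/9.444575=-14.452847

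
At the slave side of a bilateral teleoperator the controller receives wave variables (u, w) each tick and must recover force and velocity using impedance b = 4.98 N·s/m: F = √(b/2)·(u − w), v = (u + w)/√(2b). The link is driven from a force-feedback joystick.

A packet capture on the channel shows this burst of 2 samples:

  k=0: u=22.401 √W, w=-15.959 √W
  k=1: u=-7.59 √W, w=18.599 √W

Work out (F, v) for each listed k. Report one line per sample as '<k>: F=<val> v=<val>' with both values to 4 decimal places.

0: F=60.5311 v=2.0412
1: F=-41.3255 v=3.4883

k=0: u−w=38.3600, u+w=6.4420; √(b/2)=1.5780, √(2b)=3.1559; F=1.5780×38.36=60.5311, v=6.4420/3.1559=2.0412
k=1: u−w=-26.1890, u+w=11.0090; √(b/2)=1.5780, √(2b)=3.1559; F=1.5780×(-26.189)=-41.3255, v=11.0090/3.1559=3.4883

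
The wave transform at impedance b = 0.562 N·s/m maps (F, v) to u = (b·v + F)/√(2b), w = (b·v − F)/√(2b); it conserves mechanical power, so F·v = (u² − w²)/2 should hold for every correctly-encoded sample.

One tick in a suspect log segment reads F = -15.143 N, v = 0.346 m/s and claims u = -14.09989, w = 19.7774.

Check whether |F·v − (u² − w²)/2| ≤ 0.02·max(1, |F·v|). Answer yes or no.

no

F·v = (-15.143)×0.346 = -5.23948 W.
(u² − w²)/2 = (198.80690 − 391.14555)/2 = -96.16933 W.
|Δ| = 90.92985;  2% of max(1, |F·v|) = 0.10479.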